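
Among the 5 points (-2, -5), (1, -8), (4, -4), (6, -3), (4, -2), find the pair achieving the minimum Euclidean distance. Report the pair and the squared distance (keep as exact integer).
Pair = ((4, -4), (4, -2)); squared distance = 4

Compute all C(5, 2) = 10 pairwise squared distances (x_i − x_j)² + (y_i − y_j)². The minimum is 4, attained by the pair ((4, -4), (4, -2)).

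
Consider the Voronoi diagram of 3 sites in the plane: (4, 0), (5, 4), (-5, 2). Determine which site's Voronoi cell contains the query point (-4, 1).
Nearest site = (-5, 2)

The Voronoi cell of site s contains exactly those query points closer to s than to any other site. Compute squared distances from q = (-4, 1) to each site:
  (-5 − -4)² + (2 − 1)² = 2
  (4 − -4)² + (0 − 1)² = 65
  (5 − -4)² + (4 − 1)² = 90
Minimum is attained by (-5, 2), so q lies in its Voronoi cell.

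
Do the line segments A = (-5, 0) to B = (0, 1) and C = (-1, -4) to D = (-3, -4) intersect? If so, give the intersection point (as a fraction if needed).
No (intersection of containing lines falls outside at least one segment)

Parametrize and solve: t = -4, s = 12. At least one of these is outside [0, 1], so the segments do not intersect.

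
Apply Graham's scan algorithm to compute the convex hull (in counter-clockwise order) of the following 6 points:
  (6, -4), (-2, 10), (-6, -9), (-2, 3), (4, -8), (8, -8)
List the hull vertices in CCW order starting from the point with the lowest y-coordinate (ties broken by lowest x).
Hull (CCW) = [(-6, -9), (8, -8), (6, -4), (-2, 10)]

Graham scan procedure:
  1. Find the pivot p₀ = point with lowest y (tie → lowest x): (-6, -9).
  2. Sort the remaining points by polar angle around p₀.
  3. Walk through sorted points, maintaining a stack; pop the top while the last three entries make a non-left turn (cross product ≤ 0).
  4. Final stack is the convex hull in CCW order: (-6, -9), (8, -8), (6, -4), (-2, 10).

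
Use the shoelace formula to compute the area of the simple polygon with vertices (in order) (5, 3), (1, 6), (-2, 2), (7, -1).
Area = 55/2

Shoelace formula: Area = (1/2) |Σ_i (x_i · y_{i+1} − x_{i+1} · y_i)| (indices mod n). Compute each cross term:
  (5)(6) − (1)(3) = 27
  (1)(2) − (-2)(6) = 14
  (-2)(-1) − (7)(2) = -12
  (7)(3) − (5)(-1) = 26
Sum = 55, so (signed) Area = 55/2 = 55/2, |Area| = 55/2.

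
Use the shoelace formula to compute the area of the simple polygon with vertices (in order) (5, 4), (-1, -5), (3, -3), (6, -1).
Area = 41/2

Shoelace formula: Area = (1/2) |Σ_i (x_i · y_{i+1} − x_{i+1} · y_i)| (indices mod n). Compute each cross term:
  (5)(-5) − (-1)(4) = -21
  (-1)(-3) − (3)(-5) = 18
  (3)(-1) − (6)(-3) = 15
  (6)(4) − (5)(-1) = 29
Sum = 41, so (signed) Area = 41/2 = 41/2, |Area| = 41/2.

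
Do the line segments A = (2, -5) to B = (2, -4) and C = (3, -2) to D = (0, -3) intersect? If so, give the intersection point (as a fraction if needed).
No (intersection of containing lines falls outside at least one segment)

Parametrize and solve: t = 8/3, s = 1/3. At least one of these is outside [0, 1], so the segments do not intersect.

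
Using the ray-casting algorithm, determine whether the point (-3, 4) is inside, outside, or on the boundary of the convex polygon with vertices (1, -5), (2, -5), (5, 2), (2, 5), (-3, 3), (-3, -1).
The point (-3, 4) lies strictly outside the polygon

Cast a horizontal ray to the right from the query point and count how many polygon edges it crosses (each edge strictly once or zero times, handled with the usual half-open convention). 
Parity of crossings → even ⇒ outside.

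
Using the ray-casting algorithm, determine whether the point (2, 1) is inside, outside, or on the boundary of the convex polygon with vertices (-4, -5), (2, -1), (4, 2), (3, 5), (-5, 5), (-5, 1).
The point (2, 1) lies strictly inside the polygon

Cast a horizontal ray to the right from the query point and count how many polygon edges it crosses (each edge strictly once or zero times, handled with the usual half-open convention). 
Parity of crossings → odd ⇒ inside.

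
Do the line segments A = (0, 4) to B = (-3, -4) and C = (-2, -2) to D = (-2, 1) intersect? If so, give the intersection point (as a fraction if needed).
Yes; intersection at (-2, -4/3) (t = 2/3 on AB, s = 2/9 on CD)

Parametrize AB as A + t(B − A) = (0 + -3 t, 4 + -8 t) and CD as C + s(D − C) = (-2 + 0 s, -2 + 3 s). Solve the linear system for (t, s). Determinant = 9 ≠ 0, so a unique intersection of the containing lines exists. Solution: t = 2/3, s = 2/9 — both in [0, 1], so the segments cross. Intersection point: (-2, -4/3).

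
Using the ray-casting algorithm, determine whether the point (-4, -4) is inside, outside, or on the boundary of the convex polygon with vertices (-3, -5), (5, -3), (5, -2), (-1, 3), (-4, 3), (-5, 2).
The point (-4, -4) lies strictly outside the polygon

Cast a horizontal ray to the right from the query point and count how many polygon edges it crosses (each edge strictly once or zero times, handled with the usual half-open convention). 
Parity of crossings → even ⇒ outside.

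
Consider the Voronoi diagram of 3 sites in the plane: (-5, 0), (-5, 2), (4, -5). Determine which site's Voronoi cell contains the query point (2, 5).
Nearest site = (-5, 2)

The Voronoi cell of site s contains exactly those query points closer to s than to any other site. Compute squared distances from q = (2, 5) to each site:
  (-5 − 2)² + (2 − 5)² = 58
  (-5 − 2)² + (0 − 5)² = 74
  (4 − 2)² + (-5 − 5)² = 104
Minimum is attained by (-5, 2), so q lies in its Voronoi cell.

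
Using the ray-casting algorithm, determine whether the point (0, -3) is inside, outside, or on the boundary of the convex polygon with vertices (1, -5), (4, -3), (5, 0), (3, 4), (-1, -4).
The point (0, -3) lies strictly inside the polygon

Cast a horizontal ray to the right from the query point and count how many polygon edges it crosses (each edge strictly once or zero times, handled with the usual half-open convention). 
Parity of crossings → odd ⇒ inside.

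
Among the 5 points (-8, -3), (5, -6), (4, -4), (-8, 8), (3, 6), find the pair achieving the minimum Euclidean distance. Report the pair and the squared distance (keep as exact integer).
Pair = ((5, -6), (4, -4)); squared distance = 5

Compute all C(5, 2) = 10 pairwise squared distances (x_i − x_j)² + (y_i − y_j)². The minimum is 5, attained by the pair ((5, -6), (4, -4)).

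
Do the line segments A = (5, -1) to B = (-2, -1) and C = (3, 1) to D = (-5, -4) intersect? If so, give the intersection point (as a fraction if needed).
Yes; intersection at (-1/5, -1) (t = 26/35 on AB, s = 2/5 on CD)

Parametrize AB as A + t(B − A) = (5 + -7 t, -1 + 0 t) and CD as C + s(D − C) = (3 + -8 s, 1 + -5 s). Solve the linear system for (t, s). Determinant = -35 ≠ 0, so a unique intersection of the containing lines exists. Solution: t = 26/35, s = 2/5 — both in [0, 1], so the segments cross. Intersection point: (-1/5, -1).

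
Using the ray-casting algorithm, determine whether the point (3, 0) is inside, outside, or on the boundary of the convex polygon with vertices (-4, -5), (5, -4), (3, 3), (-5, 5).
The point (3, 0) lies strictly inside the polygon

Cast a horizontal ray to the right from the query point and count how many polygon edges it crosses (each edge strictly once or zero times, handled with the usual half-open convention). 
Parity of crossings → odd ⇒ inside.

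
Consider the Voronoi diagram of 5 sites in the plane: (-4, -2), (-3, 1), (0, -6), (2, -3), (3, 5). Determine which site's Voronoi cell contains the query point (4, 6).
Nearest site = (3, 5)

The Voronoi cell of site s contains exactly those query points closer to s than to any other site. Compute squared distances from q = (4, 6) to each site:
  (3 − 4)² + (5 − 6)² = 2
  (-3 − 4)² + (1 − 6)² = 74
  (2 − 4)² + (-3 − 6)² = 85
  (-4 − 4)² + (-2 − 6)² = 128
  (0 − 4)² + (-6 − 6)² = 160
Minimum is attained by (3, 5), so q lies in its Voronoi cell.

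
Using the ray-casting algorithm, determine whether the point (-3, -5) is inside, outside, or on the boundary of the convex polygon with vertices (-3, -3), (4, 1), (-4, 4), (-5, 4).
The point (-3, -5) lies strictly outside the polygon

Cast a horizontal ray to the right from the query point and count how many polygon edges it crosses (each edge strictly once or zero times, handled with the usual half-open convention). 
Parity of crossings → even ⇒ outside.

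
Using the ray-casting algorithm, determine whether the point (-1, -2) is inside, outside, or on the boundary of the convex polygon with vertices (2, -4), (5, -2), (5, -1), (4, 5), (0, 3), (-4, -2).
The point (-1, -2) lies strictly inside the polygon

Cast a horizontal ray to the right from the query point and count how many polygon edges it crosses (each edge strictly once or zero times, handled with the usual half-open convention). 
Parity of crossings → odd ⇒ inside.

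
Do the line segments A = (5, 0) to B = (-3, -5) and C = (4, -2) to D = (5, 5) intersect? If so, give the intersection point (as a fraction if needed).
Yes; intersection at (215/51, -25/51) (t = 5/51 on AB, s = 11/51 on CD)

Parametrize AB as A + t(B − A) = (5 + -8 t, 0 + -5 t) and CD as C + s(D − C) = (4 + 1 s, -2 + 7 s). Solve the linear system for (t, s). Determinant = 51 ≠ 0, so a unique intersection of the containing lines exists. Solution: t = 5/51, s = 11/51 — both in [0, 1], so the segments cross. Intersection point: (215/51, -25/51).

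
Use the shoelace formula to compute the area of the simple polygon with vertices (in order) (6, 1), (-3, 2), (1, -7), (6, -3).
Area = 97/2

Shoelace formula: Area = (1/2) |Σ_i (x_i · y_{i+1} − x_{i+1} · y_i)| (indices mod n). Compute each cross term:
  (6)(2) − (-3)(1) = 15
  (-3)(-7) − (1)(2) = 19
  (1)(-3) − (6)(-7) = 39
  (6)(1) − (6)(-3) = 24
Sum = 97, so (signed) Area = 97/2 = 97/2, |Area| = 97/2.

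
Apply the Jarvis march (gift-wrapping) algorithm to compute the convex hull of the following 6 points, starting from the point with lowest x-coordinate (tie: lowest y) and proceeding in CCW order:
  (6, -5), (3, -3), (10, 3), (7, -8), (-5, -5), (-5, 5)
Hull (CCW) = [(-5, -5), (7, -8), (10, 3), (-5, 5)]

Jarvis march: at each step, from the current hull vertex p, select the next vertex q as the point such that every other point lies strictly to the left of (or on) the directed line p → q. (Equivalently: for every other point r, the cross product (q − p) × (r − p) ≥ 0.)
Starting point (lowest x, tie lowest y): (-5, -5). Wrap until returning to start. Resulting hull: (-5, -5), (7, -8), (10, 3), (-5, 5).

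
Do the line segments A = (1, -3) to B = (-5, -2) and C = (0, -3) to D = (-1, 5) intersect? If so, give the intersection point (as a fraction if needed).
Yes; intersection at (-1/47, -133/47) (t = 8/47 on AB, s = 1/47 on CD)

Parametrize AB as A + t(B − A) = (1 + -6 t, -3 + 1 t) and CD as C + s(D − C) = (0 + -1 s, -3 + 8 s). Solve the linear system for (t, s). Determinant = 47 ≠ 0, so a unique intersection of the containing lines exists. Solution: t = 8/47, s = 1/47 — both in [0, 1], so the segments cross. Intersection point: (-1/47, -133/47).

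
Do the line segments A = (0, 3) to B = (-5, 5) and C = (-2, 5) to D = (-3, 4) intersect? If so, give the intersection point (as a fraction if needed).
Yes; intersection at (-20/7, 29/7) (t = 4/7 on AB, s = 6/7 on CD)

Parametrize AB as A + t(B − A) = (0 + -5 t, 3 + 2 t) and CD as C + s(D − C) = (-2 + -1 s, 5 + -1 s). Solve the linear system for (t, s). Determinant = -7 ≠ 0, so a unique intersection of the containing lines exists. Solution: t = 4/7, s = 6/7 — both in [0, 1], so the segments cross. Intersection point: (-20/7, 29/7).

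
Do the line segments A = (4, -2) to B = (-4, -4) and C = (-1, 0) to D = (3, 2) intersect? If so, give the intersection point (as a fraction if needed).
No (intersection of containing lines falls outside at least one segment)

Parametrize and solve: t = 9/4, s = -13/4. At least one of these is outside [0, 1], so the segments do not intersect.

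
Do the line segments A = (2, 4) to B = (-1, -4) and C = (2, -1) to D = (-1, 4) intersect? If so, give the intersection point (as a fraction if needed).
Yes; intersection at (11/13, 12/13) (t = 5/13 on AB, s = 5/13 on CD)

Parametrize AB as A + t(B − A) = (2 + -3 t, 4 + -8 t) and CD as C + s(D − C) = (2 + -3 s, -1 + 5 s). Solve the linear system for (t, s). Determinant = 39 ≠ 0, so a unique intersection of the containing lines exists. Solution: t = 5/13, s = 5/13 — both in [0, 1], so the segments cross. Intersection point: (11/13, 12/13).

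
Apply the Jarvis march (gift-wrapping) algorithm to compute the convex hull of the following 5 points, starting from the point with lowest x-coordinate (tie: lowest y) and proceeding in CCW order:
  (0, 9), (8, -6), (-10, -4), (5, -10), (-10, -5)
Hull (CCW) = [(-10, -5), (5, -10), (8, -6), (0, 9), (-10, -4)]

Jarvis march: at each step, from the current hull vertex p, select the next vertex q as the point such that every other point lies strictly to the left of (or on) the directed line p → q. (Equivalently: for every other point r, the cross product (q − p) × (r − p) ≥ 0.)
Starting point (lowest x, tie lowest y): (-10, -5). Wrap until returning to start. Resulting hull: (-10, -5), (5, -10), (8, -6), (0, 9), (-10, -4).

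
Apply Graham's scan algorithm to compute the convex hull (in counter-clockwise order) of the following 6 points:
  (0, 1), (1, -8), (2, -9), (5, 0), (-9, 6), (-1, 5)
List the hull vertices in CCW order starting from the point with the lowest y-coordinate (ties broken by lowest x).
Hull (CCW) = [(2, -9), (5, 0), (-1, 5), (-9, 6), (1, -8)]

Graham scan procedure:
  1. Find the pivot p₀ = point with lowest y (tie → lowest x): (2, -9).
  2. Sort the remaining points by polar angle around p₀.
  3. Walk through sorted points, maintaining a stack; pop the top while the last three entries make a non-left turn (cross product ≤ 0).
  4. Final stack is the convex hull in CCW order: (2, -9), (5, 0), (-1, 5), (-9, 6), (1, -8).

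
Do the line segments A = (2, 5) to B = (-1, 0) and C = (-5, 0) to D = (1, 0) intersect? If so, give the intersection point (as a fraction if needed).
Yes; intersection at (-1, 0) (t = 1 on AB, s = 2/3 on CD)

Parametrize AB as A + t(B − A) = (2 + -3 t, 5 + -5 t) and CD as C + s(D − C) = (-5 + 6 s, 0 + 0 s). Solve the linear system for (t, s). Determinant = -30 ≠ 0, so a unique intersection of the containing lines exists. Solution: t = 1, s = 2/3 — both in [0, 1], so the segments cross. Intersection point: (-1, 0).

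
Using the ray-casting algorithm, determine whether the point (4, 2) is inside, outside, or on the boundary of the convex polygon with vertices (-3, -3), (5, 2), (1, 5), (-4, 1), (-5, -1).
The point (4, 2) lies strictly inside the polygon

Cast a horizontal ray to the right from the query point and count how many polygon edges it crosses (each edge strictly once or zero times, handled with the usual half-open convention). 
Parity of crossings → odd ⇒ inside.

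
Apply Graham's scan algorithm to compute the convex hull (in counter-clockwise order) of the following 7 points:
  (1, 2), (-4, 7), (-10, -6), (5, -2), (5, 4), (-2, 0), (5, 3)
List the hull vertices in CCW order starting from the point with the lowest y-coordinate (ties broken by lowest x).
Hull (CCW) = [(-10, -6), (5, -2), (5, 4), (-4, 7)]

Graham scan procedure:
  1. Find the pivot p₀ = point with lowest y (tie → lowest x): (-10, -6).
  2. Sort the remaining points by polar angle around p₀.
  3. Walk through sorted points, maintaining a stack; pop the top while the last three entries make a non-left turn (cross product ≤ 0).
  4. Final stack is the convex hull in CCW order: (-10, -6), (5, -2), (5, 4), (-4, 7).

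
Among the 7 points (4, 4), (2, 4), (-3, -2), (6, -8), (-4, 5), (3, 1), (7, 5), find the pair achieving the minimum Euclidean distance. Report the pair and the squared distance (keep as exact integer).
Pair = ((4, 4), (2, 4)); squared distance = 4

Compute all C(7, 2) = 21 pairwise squared distances (x_i − x_j)² + (y_i − y_j)². The minimum is 4, attained by the pair ((4, 4), (2, 4)).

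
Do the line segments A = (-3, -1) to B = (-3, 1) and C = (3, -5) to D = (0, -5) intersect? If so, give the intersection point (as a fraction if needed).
No (intersection of containing lines falls outside at least one segment)

Parametrize and solve: t = -2, s = 2. At least one of these is outside [0, 1], so the segments do not intersect.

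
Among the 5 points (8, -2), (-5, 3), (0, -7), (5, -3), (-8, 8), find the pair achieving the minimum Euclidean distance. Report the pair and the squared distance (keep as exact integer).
Pair = ((8, -2), (5, -3)); squared distance = 10

Compute all C(5, 2) = 10 pairwise squared distances (x_i − x_j)² + (y_i − y_j)². The minimum is 10, attained by the pair ((8, -2), (5, -3)).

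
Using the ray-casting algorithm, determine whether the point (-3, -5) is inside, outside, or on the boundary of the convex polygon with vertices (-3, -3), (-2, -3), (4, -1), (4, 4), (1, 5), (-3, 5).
The point (-3, -5) lies strictly outside the polygon

Cast a horizontal ray to the right from the query point and count how many polygon edges it crosses (each edge strictly once or zero times, handled with the usual half-open convention). 
Parity of crossings → even ⇒ outside.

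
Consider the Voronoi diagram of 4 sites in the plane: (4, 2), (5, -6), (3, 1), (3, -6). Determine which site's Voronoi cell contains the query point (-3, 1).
Nearest site = (3, 1)

The Voronoi cell of site s contains exactly those query points closer to s than to any other site. Compute squared distances from q = (-3, 1) to each site:
  (3 − -3)² + (1 − 1)² = 36
  (4 − -3)² + (2 − 1)² = 50
  (3 − -3)² + (-6 − 1)² = 85
  (5 − -3)² + (-6 − 1)² = 113
Minimum is attained by (3, 1), so q lies in its Voronoi cell.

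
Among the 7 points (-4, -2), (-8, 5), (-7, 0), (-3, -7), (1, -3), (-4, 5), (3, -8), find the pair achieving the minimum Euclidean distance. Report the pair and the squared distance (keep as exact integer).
Pair = ((-4, -2), (-7, 0)); squared distance = 13

Compute all C(7, 2) = 21 pairwise squared distances (x_i − x_j)² + (y_i − y_j)². The minimum is 13, attained by the pair ((-4, -2), (-7, 0)).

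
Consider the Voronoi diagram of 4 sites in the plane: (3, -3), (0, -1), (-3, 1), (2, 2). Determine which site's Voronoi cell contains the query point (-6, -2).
Nearest site = (-3, 1)

The Voronoi cell of site s contains exactly those query points closer to s than to any other site. Compute squared distances from q = (-6, -2) to each site:
  (-3 − -6)² + (1 − -2)² = 18
  (0 − -6)² + (-1 − -2)² = 37
  (2 − -6)² + (2 − -2)² = 80
  (3 − -6)² + (-3 − -2)² = 82
Minimum is attained by (-3, 1), so q lies in its Voronoi cell.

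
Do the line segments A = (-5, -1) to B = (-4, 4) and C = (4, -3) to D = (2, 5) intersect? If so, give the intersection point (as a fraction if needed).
No (intersection of containing lines falls outside at least one segment)

Parametrize and solve: t = 34/9, s = 47/18. At least one of these is outside [0, 1], so the segments do not intersect.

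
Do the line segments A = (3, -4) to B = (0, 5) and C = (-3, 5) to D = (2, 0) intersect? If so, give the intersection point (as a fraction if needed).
Yes; intersection at (3/2, 1/2) (t = 1/2 on AB, s = 9/10 on CD)

Parametrize AB as A + t(B − A) = (3 + -3 t, -4 + 9 t) and CD as C + s(D − C) = (-3 + 5 s, 5 + -5 s). Solve the linear system for (t, s). Determinant = 30 ≠ 0, so a unique intersection of the containing lines exists. Solution: t = 1/2, s = 9/10 — both in [0, 1], so the segments cross. Intersection point: (3/2, 1/2).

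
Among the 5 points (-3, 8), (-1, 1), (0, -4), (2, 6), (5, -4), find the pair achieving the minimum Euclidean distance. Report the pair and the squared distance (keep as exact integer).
Pair = ((0, -4), (5, -4)); squared distance = 25

Compute all C(5, 2) = 10 pairwise squared distances (x_i − x_j)² + (y_i − y_j)². The minimum is 25, attained by the pair ((0, -4), (5, -4)).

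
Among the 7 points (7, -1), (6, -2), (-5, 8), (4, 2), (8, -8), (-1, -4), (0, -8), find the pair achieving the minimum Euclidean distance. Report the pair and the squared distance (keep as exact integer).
Pair = ((7, -1), (6, -2)); squared distance = 2

Compute all C(7, 2) = 21 pairwise squared distances (x_i − x_j)² + (y_i − y_j)². The minimum is 2, attained by the pair ((7, -1), (6, -2)).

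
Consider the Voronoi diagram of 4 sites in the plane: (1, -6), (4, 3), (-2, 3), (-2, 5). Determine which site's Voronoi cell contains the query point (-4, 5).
Nearest site = (-2, 5)

The Voronoi cell of site s contains exactly those query points closer to s than to any other site. Compute squared distances from q = (-4, 5) to each site:
  (-2 − -4)² + (5 − 5)² = 4
  (-2 − -4)² + (3 − 5)² = 8
  (4 − -4)² + (3 − 5)² = 68
  (1 − -4)² + (-6 − 5)² = 146
Minimum is attained by (-2, 5), so q lies in its Voronoi cell.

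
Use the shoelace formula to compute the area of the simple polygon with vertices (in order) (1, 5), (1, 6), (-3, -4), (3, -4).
Area = 29

Shoelace formula: Area = (1/2) |Σ_i (x_i · y_{i+1} − x_{i+1} · y_i)| (indices mod n). Compute each cross term:
  (1)(6) − (1)(5) = 1
  (1)(-4) − (-3)(6) = 14
  (-3)(-4) − (3)(-4) = 24
  (3)(5) − (1)(-4) = 19
Sum = 58, so (signed) Area = 58/2 = 29, |Area| = 29.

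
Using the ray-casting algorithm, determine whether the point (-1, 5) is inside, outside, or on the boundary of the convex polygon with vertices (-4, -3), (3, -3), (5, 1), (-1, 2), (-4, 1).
The point (-1, 5) lies strictly outside the polygon

Cast a horizontal ray to the right from the query point and count how many polygon edges it crosses (each edge strictly once or zero times, handled with the usual half-open convention). 
Parity of crossings → even ⇒ outside.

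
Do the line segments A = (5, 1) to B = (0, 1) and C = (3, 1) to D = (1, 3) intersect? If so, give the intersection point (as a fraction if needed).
Yes; intersection at (3, 1) (t = 2/5 on AB, s = 0 on CD)

Parametrize AB as A + t(B − A) = (5 + -5 t, 1 + 0 t) and CD as C + s(D − C) = (3 + -2 s, 1 + 2 s). Solve the linear system for (t, s). Determinant = 10 ≠ 0, so a unique intersection of the containing lines exists. Solution: t = 2/5, s = 0 — both in [0, 1], so the segments cross. Intersection point: (3, 1).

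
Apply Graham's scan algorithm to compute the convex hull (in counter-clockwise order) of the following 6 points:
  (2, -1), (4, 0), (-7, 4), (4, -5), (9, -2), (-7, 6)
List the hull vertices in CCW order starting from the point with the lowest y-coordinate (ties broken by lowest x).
Hull (CCW) = [(4, -5), (9, -2), (-7, 6), (-7, 4)]

Graham scan procedure:
  1. Find the pivot p₀ = point with lowest y (tie → lowest x): (4, -5).
  2. Sort the remaining points by polar angle around p₀.
  3. Walk through sorted points, maintaining a stack; pop the top while the last three entries make a non-left turn (cross product ≤ 0).
  4. Final stack is the convex hull in CCW order: (4, -5), (9, -2), (-7, 6), (-7, 4).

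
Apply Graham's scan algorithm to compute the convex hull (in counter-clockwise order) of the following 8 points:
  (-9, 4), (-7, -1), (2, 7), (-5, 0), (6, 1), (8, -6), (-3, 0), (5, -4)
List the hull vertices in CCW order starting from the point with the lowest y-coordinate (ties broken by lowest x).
Hull (CCW) = [(8, -6), (6, 1), (2, 7), (-9, 4), (-7, -1)]

Graham scan procedure:
  1. Find the pivot p₀ = point with lowest y (tie → lowest x): (8, -6).
  2. Sort the remaining points by polar angle around p₀.
  3. Walk through sorted points, maintaining a stack; pop the top while the last three entries make a non-left turn (cross product ≤ 0).
  4. Final stack is the convex hull in CCW order: (8, -6), (6, 1), (2, 7), (-9, 4), (-7, -1).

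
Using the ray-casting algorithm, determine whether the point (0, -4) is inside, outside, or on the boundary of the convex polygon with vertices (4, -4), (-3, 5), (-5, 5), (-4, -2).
The point (0, -4) lies strictly outside the polygon

Cast a horizontal ray to the right from the query point and count how many polygon edges it crosses (each edge strictly once or zero times, handled with the usual half-open convention). 
Parity of crossings → even ⇒ outside.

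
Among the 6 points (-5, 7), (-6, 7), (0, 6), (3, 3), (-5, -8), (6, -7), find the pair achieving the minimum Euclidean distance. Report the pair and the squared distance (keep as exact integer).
Pair = ((-5, 7), (-6, 7)); squared distance = 1

Compute all C(6, 2) = 15 pairwise squared distances (x_i − x_j)² + (y_i − y_j)². The minimum is 1, attained by the pair ((-5, 7), (-6, 7)).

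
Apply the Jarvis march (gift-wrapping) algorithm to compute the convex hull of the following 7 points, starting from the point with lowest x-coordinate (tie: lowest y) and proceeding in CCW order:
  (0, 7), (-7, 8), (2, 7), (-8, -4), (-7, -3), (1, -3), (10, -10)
Hull (CCW) = [(-8, -4), (10, -10), (2, 7), (-7, 8)]

Jarvis march: at each step, from the current hull vertex p, select the next vertex q as the point such that every other point lies strictly to the left of (or on) the directed line p → q. (Equivalently: for every other point r, the cross product (q − p) × (r − p) ≥ 0.)
Starting point (lowest x, tie lowest y): (-8, -4). Wrap until returning to start. Resulting hull: (-8, -4), (10, -10), (2, 7), (-7, 8).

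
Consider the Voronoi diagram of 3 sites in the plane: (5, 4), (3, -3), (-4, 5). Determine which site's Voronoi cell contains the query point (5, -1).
Nearest site = (3, -3)

The Voronoi cell of site s contains exactly those query points closer to s than to any other site. Compute squared distances from q = (5, -1) to each site:
  (3 − 5)² + (-3 − -1)² = 8
  (5 − 5)² + (4 − -1)² = 25
  (-4 − 5)² + (5 − -1)² = 117
Minimum is attained by (3, -3), so q lies in its Voronoi cell.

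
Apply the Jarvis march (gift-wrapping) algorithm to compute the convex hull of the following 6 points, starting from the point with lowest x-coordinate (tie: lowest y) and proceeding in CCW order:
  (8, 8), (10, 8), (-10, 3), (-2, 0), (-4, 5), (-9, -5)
Hull (CCW) = [(-10, 3), (-9, -5), (10, 8), (8, 8), (-4, 5)]

Jarvis march: at each step, from the current hull vertex p, select the next vertex q as the point such that every other point lies strictly to the left of (or on) the directed line p → q. (Equivalently: for every other point r, the cross product (q − p) × (r − p) ≥ 0.)
Starting point (lowest x, tie lowest y): (-10, 3). Wrap until returning to start. Resulting hull: (-10, 3), (-9, -5), (10, 8), (8, 8), (-4, 5).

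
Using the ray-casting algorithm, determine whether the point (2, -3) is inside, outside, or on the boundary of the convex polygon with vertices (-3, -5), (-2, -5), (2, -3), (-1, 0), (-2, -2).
The point (2, -3) lies on the polygon boundary

Boundary check: the query satisfies the collinearity and bounding-box conditions for some polygon edge, so it lies exactly on the boundary.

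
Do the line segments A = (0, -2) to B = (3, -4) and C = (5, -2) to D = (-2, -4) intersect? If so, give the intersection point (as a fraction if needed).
Yes; intersection at (3/2, -3) (t = 1/2 on AB, s = 1/2 on CD)

Parametrize AB as A + t(B − A) = (0 + 3 t, -2 + -2 t) and CD as C + s(D − C) = (5 + -7 s, -2 + -2 s). Solve the linear system for (t, s). Determinant = 20 ≠ 0, so a unique intersection of the containing lines exists. Solution: t = 1/2, s = 1/2 — both in [0, 1], so the segments cross. Intersection point: (3/2, -3).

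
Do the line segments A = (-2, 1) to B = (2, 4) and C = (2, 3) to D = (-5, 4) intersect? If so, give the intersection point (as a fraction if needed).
Yes; intersection at (22/25, 79/25) (t = 18/25 on AB, s = 4/25 on CD)

Parametrize AB as A + t(B − A) = (-2 + 4 t, 1 + 3 t) and CD as C + s(D − C) = (2 + -7 s, 3 + 1 s). Solve the linear system for (t, s). Determinant = -25 ≠ 0, so a unique intersection of the containing lines exists. Solution: t = 18/25, s = 4/25 — both in [0, 1], so the segments cross. Intersection point: (22/25, 79/25).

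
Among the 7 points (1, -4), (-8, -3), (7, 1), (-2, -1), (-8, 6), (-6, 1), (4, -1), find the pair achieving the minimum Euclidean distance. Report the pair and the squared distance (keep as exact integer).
Pair = ((7, 1), (4, -1)); squared distance = 13

Compute all C(7, 2) = 21 pairwise squared distances (x_i − x_j)² + (y_i − y_j)². The minimum is 13, attained by the pair ((7, 1), (4, -1)).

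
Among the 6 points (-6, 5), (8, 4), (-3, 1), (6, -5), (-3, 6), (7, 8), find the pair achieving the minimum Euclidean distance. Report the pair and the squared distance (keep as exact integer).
Pair = ((-6, 5), (-3, 6)); squared distance = 10

Compute all C(6, 2) = 15 pairwise squared distances (x_i − x_j)² + (y_i − y_j)². The minimum is 10, attained by the pair ((-6, 5), (-3, 6)).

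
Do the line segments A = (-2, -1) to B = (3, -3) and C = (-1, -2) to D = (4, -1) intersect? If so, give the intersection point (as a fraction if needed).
Yes; intersection at (0, -9/5) (t = 2/5 on AB, s = 1/5 on CD)

Parametrize AB as A + t(B − A) = (-2 + 5 t, -1 + -2 t) and CD as C + s(D − C) = (-1 + 5 s, -2 + 1 s). Solve the linear system for (t, s). Determinant = -15 ≠ 0, so a unique intersection of the containing lines exists. Solution: t = 2/5, s = 1/5 — both in [0, 1], so the segments cross. Intersection point: (0, -9/5).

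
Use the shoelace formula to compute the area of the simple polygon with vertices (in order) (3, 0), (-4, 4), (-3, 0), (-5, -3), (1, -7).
Area = 46

Shoelace formula: Area = (1/2) |Σ_i (x_i · y_{i+1} − x_{i+1} · y_i)| (indices mod n). Compute each cross term:
  (3)(4) − (-4)(0) = 12
  (-4)(0) − (-3)(4) = 12
  (-3)(-3) − (-5)(0) = 9
  (-5)(-7) − (1)(-3) = 38
  (1)(0) − (3)(-7) = 21
Sum = 92, so (signed) Area = 92/2 = 46, |Area| = 46.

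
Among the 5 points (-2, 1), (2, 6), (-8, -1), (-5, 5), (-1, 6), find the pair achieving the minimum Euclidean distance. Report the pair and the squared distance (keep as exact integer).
Pair = ((2, 6), (-1, 6)); squared distance = 9

Compute all C(5, 2) = 10 pairwise squared distances (x_i − x_j)² + (y_i − y_j)². The minimum is 9, attained by the pair ((2, 6), (-1, 6)).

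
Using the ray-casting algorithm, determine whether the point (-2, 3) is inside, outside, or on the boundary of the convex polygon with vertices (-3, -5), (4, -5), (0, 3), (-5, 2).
The point (-2, 3) lies strictly outside the polygon

Cast a horizontal ray to the right from the query point and count how many polygon edges it crosses (each edge strictly once or zero times, handled with the usual half-open convention). 
Parity of crossings → even ⇒ outside.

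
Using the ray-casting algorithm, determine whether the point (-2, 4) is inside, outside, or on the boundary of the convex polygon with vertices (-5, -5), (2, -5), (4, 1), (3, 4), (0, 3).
The point (-2, 4) lies strictly outside the polygon

Cast a horizontal ray to the right from the query point and count how many polygon edges it crosses (each edge strictly once or zero times, handled with the usual half-open convention). 
Parity of crossings → even ⇒ outside.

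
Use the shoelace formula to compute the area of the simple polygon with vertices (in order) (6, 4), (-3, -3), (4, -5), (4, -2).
Area = 61/2

Shoelace formula: Area = (1/2) |Σ_i (x_i · y_{i+1} − x_{i+1} · y_i)| (indices mod n). Compute each cross term:
  (6)(-3) − (-3)(4) = -6
  (-3)(-5) − (4)(-3) = 27
  (4)(-2) − (4)(-5) = 12
  (4)(4) − (6)(-2) = 28
Sum = 61, so (signed) Area = 61/2 = 61/2, |Area| = 61/2.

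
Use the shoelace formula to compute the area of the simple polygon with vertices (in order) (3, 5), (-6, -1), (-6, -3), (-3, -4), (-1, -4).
Area = 69/2

Shoelace formula: Area = (1/2) |Σ_i (x_i · y_{i+1} − x_{i+1} · y_i)| (indices mod n). Compute each cross term:
  (3)(-1) − (-6)(5) = 27
  (-6)(-3) − (-6)(-1) = 12
  (-6)(-4) − (-3)(-3) = 15
  (-3)(-4) − (-1)(-4) = 8
  (-1)(5) − (3)(-4) = 7
Sum = 69, so (signed) Area = 69/2 = 69/2, |Area| = 69/2.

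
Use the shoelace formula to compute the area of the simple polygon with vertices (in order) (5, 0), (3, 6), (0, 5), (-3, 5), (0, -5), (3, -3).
Area = 105/2

Shoelace formula: Area = (1/2) |Σ_i (x_i · y_{i+1} − x_{i+1} · y_i)| (indices mod n). Compute each cross term:
  (5)(6) − (3)(0) = 30
  (3)(5) − (0)(6) = 15
  (0)(5) − (-3)(5) = 15
  (-3)(-5) − (0)(5) = 15
  (0)(-3) − (3)(-5) = 15
  (3)(0) − (5)(-3) = 15
Sum = 105, so (signed) Area = 105/2 = 105/2, |Area| = 105/2.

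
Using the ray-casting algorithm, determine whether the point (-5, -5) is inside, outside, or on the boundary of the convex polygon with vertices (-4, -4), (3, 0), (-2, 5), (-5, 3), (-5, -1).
The point (-5, -5) lies strictly outside the polygon

Cast a horizontal ray to the right from the query point and count how many polygon edges it crosses (each edge strictly once or zero times, handled with the usual half-open convention). 
Parity of crossings → even ⇒ outside.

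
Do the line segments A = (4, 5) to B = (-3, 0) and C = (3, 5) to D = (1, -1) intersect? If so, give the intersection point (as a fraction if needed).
Yes; intersection at (43/16, 65/16) (t = 3/16 on AB, s = 5/32 on CD)

Parametrize AB as A + t(B − A) = (4 + -7 t, 5 + -5 t) and CD as C + s(D − C) = (3 + -2 s, 5 + -6 s). Solve the linear system for (t, s). Determinant = -32 ≠ 0, so a unique intersection of the containing lines exists. Solution: t = 3/16, s = 5/32 — both in [0, 1], so the segments cross. Intersection point: (43/16, 65/16).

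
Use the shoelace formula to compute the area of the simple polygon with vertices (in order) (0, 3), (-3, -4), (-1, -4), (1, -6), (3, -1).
Area = 53/2

Shoelace formula: Area = (1/2) |Σ_i (x_i · y_{i+1} − x_{i+1} · y_i)| (indices mod n). Compute each cross term:
  (0)(-4) − (-3)(3) = 9
  (-3)(-4) − (-1)(-4) = 8
  (-1)(-6) − (1)(-4) = 10
  (1)(-1) − (3)(-6) = 17
  (3)(3) − (0)(-1) = 9
Sum = 53, so (signed) Area = 53/2 = 53/2, |Area| = 53/2.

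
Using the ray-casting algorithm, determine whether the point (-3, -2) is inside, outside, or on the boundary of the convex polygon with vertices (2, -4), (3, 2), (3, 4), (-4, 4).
The point (-3, -2) lies strictly outside the polygon

Cast a horizontal ray to the right from the query point and count how many polygon edges it crosses (each edge strictly once or zero times, handled with the usual half-open convention). 
Parity of crossings → even ⇒ outside.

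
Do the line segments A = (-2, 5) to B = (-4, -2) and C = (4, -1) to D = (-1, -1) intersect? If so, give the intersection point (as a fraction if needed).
No (intersection of containing lines falls outside at least one segment)

Parametrize and solve: t = 6/7, s = 54/35. At least one of these is outside [0, 1], so the segments do not intersect.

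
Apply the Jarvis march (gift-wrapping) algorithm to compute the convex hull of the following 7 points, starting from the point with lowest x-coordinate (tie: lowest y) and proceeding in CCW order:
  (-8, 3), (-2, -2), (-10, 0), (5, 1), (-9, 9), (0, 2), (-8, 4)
Hull (CCW) = [(-10, 0), (-2, -2), (5, 1), (-9, 9)]

Jarvis march: at each step, from the current hull vertex p, select the next vertex q as the point such that every other point lies strictly to the left of (or on) the directed line p → q. (Equivalently: for every other point r, the cross product (q − p) × (r − p) ≥ 0.)
Starting point (lowest x, tie lowest y): (-10, 0). Wrap until returning to start. Resulting hull: (-10, 0), (-2, -2), (5, 1), (-9, 9).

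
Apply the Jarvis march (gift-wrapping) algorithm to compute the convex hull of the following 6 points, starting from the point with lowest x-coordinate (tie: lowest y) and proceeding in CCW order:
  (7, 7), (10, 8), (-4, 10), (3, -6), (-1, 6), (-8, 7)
Hull (CCW) = [(-8, 7), (3, -6), (10, 8), (-4, 10)]

Jarvis march: at each step, from the current hull vertex p, select the next vertex q as the point such that every other point lies strictly to the left of (or on) the directed line p → q. (Equivalently: for every other point r, the cross product (q − p) × (r − p) ≥ 0.)
Starting point (lowest x, tie lowest y): (-8, 7). Wrap until returning to start. Resulting hull: (-8, 7), (3, -6), (10, 8), (-4, 10).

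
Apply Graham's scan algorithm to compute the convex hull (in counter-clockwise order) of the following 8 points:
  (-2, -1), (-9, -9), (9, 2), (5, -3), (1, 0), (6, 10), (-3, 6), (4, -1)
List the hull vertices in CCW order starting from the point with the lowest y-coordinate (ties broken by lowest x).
Hull (CCW) = [(-9, -9), (5, -3), (9, 2), (6, 10), (-3, 6)]

Graham scan procedure:
  1. Find the pivot p₀ = point with lowest y (tie → lowest x): (-9, -9).
  2. Sort the remaining points by polar angle around p₀.
  3. Walk through sorted points, maintaining a stack; pop the top while the last three entries make a non-left turn (cross product ≤ 0).
  4. Final stack is the convex hull in CCW order: (-9, -9), (5, -3), (9, 2), (6, 10), (-3, 6).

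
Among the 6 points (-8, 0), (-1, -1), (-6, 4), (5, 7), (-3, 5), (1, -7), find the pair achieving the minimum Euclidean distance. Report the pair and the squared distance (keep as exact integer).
Pair = ((-6, 4), (-3, 5)); squared distance = 10

Compute all C(6, 2) = 15 pairwise squared distances (x_i − x_j)² + (y_i − y_j)². The minimum is 10, attained by the pair ((-6, 4), (-3, 5)).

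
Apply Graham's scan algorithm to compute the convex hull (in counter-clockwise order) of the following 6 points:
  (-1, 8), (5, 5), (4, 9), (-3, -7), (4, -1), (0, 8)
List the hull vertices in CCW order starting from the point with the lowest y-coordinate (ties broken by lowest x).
Hull (CCW) = [(-3, -7), (4, -1), (5, 5), (4, 9), (-1, 8)]

Graham scan procedure:
  1. Find the pivot p₀ = point with lowest y (tie → lowest x): (-3, -7).
  2. Sort the remaining points by polar angle around p₀.
  3. Walk through sorted points, maintaining a stack; pop the top while the last three entries make a non-left turn (cross product ≤ 0).
  4. Final stack is the convex hull in CCW order: (-3, -7), (4, -1), (5, 5), (4, 9), (-1, 8).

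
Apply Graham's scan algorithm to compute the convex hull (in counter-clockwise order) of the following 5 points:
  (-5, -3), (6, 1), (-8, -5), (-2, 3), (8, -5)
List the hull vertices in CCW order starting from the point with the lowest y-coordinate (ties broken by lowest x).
Hull (CCW) = [(-8, -5), (8, -5), (6, 1), (-2, 3)]

Graham scan procedure:
  1. Find the pivot p₀ = point with lowest y (tie → lowest x): (-8, -5).
  2. Sort the remaining points by polar angle around p₀.
  3. Walk through sorted points, maintaining a stack; pop the top while the last three entries make a non-left turn (cross product ≤ 0).
  4. Final stack is the convex hull in CCW order: (-8, -5), (8, -5), (6, 1), (-2, 3).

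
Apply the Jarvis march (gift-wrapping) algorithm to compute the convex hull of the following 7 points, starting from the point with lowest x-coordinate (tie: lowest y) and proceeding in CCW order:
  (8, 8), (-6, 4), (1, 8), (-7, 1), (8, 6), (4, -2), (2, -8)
Hull (CCW) = [(-7, 1), (2, -8), (8, 6), (8, 8), (1, 8), (-6, 4)]

Jarvis march: at each step, from the current hull vertex p, select the next vertex q as the point such that every other point lies strictly to the left of (or on) the directed line p → q. (Equivalently: for every other point r, the cross product (q − p) × (r − p) ≥ 0.)
Starting point (lowest x, tie lowest y): (-7, 1). Wrap until returning to start. Resulting hull: (-7, 1), (2, -8), (8, 6), (8, 8), (1, 8), (-6, 4).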